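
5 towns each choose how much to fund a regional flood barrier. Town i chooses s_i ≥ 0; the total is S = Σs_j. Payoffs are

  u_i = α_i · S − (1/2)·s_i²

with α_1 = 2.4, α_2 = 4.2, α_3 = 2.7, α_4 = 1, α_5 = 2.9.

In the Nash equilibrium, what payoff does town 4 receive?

12.7

Town i's FOC: ∂u_i/∂s_i = α_i − s_i = 0, so s_i* = α_i.
NE contributions = (2.4, 4.2, 2.7, 1, 2.9); S = 13.2.
u_4 = α_4·S − ½·(s_4)² = 1·13.2 − ½·1² = 12.7.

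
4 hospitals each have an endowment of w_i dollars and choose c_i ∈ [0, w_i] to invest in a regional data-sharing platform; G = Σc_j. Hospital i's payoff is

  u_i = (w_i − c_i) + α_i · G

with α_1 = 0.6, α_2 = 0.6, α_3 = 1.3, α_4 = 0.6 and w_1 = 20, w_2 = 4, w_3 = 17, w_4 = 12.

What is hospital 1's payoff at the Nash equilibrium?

30.2

∂u_i/∂c_i = α_i − 1, so hospital i contributes w_i if α_i > 1, else 0.
α_i > 1 for i ∈ {3}; NE contributions (0, 0, 17, 0), G = 17.
u_1 = (20 − 0) + 0.6·17 = 30.2.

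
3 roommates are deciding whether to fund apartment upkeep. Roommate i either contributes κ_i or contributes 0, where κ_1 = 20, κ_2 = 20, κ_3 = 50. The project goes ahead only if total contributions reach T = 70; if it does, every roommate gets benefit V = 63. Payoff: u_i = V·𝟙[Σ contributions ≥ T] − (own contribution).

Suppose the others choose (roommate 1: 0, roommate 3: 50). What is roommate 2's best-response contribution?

20

Others' total = 50. Contributing 20 brings total to 70 ≥ 70: gain V − κ_2 = 43.
Best response: 20.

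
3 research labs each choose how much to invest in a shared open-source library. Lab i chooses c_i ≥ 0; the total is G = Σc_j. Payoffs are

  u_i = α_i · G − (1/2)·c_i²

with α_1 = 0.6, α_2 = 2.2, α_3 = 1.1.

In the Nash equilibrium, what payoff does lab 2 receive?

Lab i's FOC: ∂u_i/∂c_i = α_i − c_i = 0, so c_i* = α_i.
NE contributions = (0.6, 2.2, 1.1); G = 3.9.
u_2 = α_2·G − ½·(c_2)² = 2.2·3.9 − ½·2.2² = 6.16.

6.16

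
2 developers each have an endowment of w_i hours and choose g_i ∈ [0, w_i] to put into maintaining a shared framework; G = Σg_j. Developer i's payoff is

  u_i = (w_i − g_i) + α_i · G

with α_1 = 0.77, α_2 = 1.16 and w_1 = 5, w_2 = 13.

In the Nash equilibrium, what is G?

13

∂u_i/∂g_i = α_i − 1, so developer i contributes w_i if α_i > 1, else 0.
α_i > 1 for i ∈ {2}; NE contributions (0, 13), G = 13.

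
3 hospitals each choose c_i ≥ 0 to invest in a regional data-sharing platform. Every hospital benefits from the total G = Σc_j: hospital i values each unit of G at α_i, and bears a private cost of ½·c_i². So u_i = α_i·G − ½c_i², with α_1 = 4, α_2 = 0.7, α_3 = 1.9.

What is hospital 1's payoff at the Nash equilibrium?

Hospital i's FOC: ∂u_i/∂c_i = α_i − c_i = 0, so c_i* = α_i.
NE contributions = (4, 0.7, 1.9); G = 6.6.
u_1 = α_1·G − ½·(c_1)² = 4·6.6 − ½·4² = 18.4.

18.4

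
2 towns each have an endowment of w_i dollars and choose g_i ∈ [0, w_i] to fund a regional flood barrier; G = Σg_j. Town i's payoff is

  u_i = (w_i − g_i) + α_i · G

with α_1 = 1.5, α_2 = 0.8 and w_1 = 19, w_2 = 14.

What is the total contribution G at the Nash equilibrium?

19

∂u_i/∂g_i = α_i − 1, so town i contributes w_i if α_i > 1, else 0.
α_i > 1 for i ∈ {1}; NE contributions (19, 0), G = 19.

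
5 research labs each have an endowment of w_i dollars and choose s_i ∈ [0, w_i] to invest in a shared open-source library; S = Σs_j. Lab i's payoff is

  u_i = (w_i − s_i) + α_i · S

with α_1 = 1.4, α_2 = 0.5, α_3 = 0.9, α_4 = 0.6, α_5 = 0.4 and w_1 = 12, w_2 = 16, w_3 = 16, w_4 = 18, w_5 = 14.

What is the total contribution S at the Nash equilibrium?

12

∂u_i/∂s_i = α_i − 1, so lab i contributes w_i if α_i > 1, else 0.
α_i > 1 for i ∈ {1}; NE contributions (12, 0, 0, 0, 0), S = 12.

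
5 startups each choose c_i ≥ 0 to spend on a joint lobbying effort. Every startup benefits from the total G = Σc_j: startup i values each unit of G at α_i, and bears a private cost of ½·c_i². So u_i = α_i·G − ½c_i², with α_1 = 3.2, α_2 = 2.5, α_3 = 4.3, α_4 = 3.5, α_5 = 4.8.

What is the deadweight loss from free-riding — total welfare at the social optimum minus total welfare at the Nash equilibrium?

537.47

Startup i's FOC: ∂u_i/∂c_i = α_i − c_i = 0, so c_i* = α_i.
NE contributions = (3.2, 2.5, 4.3, 3.5, 4.8); G = 18.3.
W^NE = (Σα)·G − ½Σα_i² = 18.3² − ½·70.27 = 299.755.
Planner sets c_i = Σα_j = 18.3 for every i, so G^SO = 5·18.3 = 91.5.
W^SO = (Σα)·G^SO − ½·5·(Σα)² = (5/2)·18.3² = 837.225.
Deadweight loss = W^SO − W^NE = 537.47.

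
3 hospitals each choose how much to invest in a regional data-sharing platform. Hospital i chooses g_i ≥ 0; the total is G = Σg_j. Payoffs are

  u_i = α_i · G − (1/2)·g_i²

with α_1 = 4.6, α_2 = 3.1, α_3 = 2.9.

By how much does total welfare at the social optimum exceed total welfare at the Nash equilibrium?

75.77

Hospital i's FOC: ∂u_i/∂g_i = α_i − g_i = 0, so g_i* = α_i.
NE contributions = (4.6, 3.1, 2.9); G = 10.6.
W^NE = (Σα)·G − ½Σα_i² = 10.6² − ½·39.18 = 92.77.
Planner sets g_i = Σα_j = 10.6 for every i, so G^SO = 3·10.6 = 31.8.
W^SO = (Σα)·G^SO − ½·3·(Σα)² = (3/2)·10.6² = 168.54.
Deadweight loss = W^SO − W^NE = 75.77.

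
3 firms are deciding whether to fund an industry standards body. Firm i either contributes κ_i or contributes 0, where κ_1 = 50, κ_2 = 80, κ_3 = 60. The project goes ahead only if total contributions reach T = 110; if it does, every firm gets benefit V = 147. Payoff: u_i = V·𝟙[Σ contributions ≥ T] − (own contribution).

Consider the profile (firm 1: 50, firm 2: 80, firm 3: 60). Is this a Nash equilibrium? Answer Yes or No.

No

Total = 190 ≥ 110: provided.
Firm 1 (pledges 50, payoff 97): dropping to 0 → total 140, payoff 147. Profitable deviation.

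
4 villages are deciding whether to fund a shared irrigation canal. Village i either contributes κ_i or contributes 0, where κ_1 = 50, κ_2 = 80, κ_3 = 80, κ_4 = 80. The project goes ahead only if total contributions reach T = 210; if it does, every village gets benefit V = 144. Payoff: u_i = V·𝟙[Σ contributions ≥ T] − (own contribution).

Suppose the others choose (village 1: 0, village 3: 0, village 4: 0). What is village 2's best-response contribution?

0

Others' total = 0. Even contributing 80 gives 80 < 210: no benefit either way.
Best response: 0.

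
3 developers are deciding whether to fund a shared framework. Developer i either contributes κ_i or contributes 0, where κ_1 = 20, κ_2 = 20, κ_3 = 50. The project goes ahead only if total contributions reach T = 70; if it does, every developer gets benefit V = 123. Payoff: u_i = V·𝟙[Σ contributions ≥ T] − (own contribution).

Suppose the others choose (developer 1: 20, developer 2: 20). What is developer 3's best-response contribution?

Others' total = 40. Contributing 50 brings total to 90 ≥ 70: gain V − κ_3 = 73.
Best response: 50.

50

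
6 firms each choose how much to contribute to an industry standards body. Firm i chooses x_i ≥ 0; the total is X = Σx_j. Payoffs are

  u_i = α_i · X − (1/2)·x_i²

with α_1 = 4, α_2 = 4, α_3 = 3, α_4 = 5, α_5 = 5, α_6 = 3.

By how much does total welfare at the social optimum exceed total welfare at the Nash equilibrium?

1202

Firm i's FOC: ∂u_i/∂x_i = α_i − x_i = 0, so x_i* = α_i.
NE contributions = (4, 4, 3, 5, 5, 3); X = 24.
W^NE = (Σα)·X − ½Σα_i² = 24² − ½·100 = 526.
Planner sets x_i = Σα_j = 24 for every i, so X^SO = 6·24 = 144.
W^SO = (Σα)·X^SO − ½·6·(Σα)² = (6/2)·24² = 1728.
Deadweight loss = W^SO − W^NE = 1202.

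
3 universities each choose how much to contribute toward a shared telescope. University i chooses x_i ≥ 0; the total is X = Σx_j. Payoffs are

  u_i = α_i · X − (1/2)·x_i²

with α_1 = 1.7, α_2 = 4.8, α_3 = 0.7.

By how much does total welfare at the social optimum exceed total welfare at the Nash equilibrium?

39.13

University i's FOC: ∂u_i/∂x_i = α_i − x_i = 0, so x_i* = α_i.
NE contributions = (1.7, 4.8, 0.7); X = 7.2.
W^NE = (Σα)·X − ½Σα_i² = 7.2² − ½·26.42 = 38.63.
Planner sets x_i = Σα_j = 7.2 for every i, so X^SO = 3·7.2 = 21.6.
W^SO = (Σα)·X^SO − ½·3·(Σα)² = (3/2)·7.2² = 77.76.
Deadweight loss = W^SO − W^NE = 39.13.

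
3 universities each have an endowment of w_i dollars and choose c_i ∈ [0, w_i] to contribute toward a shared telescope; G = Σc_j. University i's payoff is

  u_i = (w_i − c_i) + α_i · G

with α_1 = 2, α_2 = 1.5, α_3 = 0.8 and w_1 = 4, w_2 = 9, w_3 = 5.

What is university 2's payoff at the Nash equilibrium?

19.5

∂u_i/∂c_i = α_i − 1, so university i contributes w_i if α_i > 1, else 0.
α_i > 1 for i ∈ {1, 2}; NE contributions (4, 9, 0), G = 13.
u_2 = (9 − 9) + 1.5·13 = 19.5.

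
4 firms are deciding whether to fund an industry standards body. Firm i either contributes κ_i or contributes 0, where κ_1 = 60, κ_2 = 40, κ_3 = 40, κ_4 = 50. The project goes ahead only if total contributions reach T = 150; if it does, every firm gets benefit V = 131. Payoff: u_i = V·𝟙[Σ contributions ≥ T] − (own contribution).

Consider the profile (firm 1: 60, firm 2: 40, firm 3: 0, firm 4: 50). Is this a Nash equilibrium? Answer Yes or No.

Total = 150 ≥ 150: provided.
Firm 1 (pledges 60, payoff 71): dropping to 0 → total 90, payoff 0. No gain.
Firm 2 (pledges 40, payoff 91): dropping to 0 → total 110, payoff 0. No gain.
Firm 3 (pledges 0, payoff 131): pledging 40 → total 190, payoff 91. No gain.
Firm 4 (pledges 50, payoff 81): dropping to 0 → total 100, payoff 0. No gain.

Yes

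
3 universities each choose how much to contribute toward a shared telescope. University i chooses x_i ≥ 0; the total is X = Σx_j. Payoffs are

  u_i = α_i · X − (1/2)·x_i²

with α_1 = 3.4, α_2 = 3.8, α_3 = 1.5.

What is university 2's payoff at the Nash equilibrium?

University i's FOC: ∂u_i/∂x_i = α_i − x_i = 0, so x_i* = α_i.
NE contributions = (3.4, 3.8, 1.5); X = 8.7.
u_2 = α_2·X − ½·(x_2)² = 3.8·8.7 − ½·3.8² = 25.84.

25.84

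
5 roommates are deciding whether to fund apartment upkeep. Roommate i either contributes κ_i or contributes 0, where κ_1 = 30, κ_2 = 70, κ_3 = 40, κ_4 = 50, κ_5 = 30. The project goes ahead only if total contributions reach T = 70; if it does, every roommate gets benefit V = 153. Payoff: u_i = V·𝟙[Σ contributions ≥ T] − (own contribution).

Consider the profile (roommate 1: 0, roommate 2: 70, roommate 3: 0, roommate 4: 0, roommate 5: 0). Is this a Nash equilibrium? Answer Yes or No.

Yes

Total = 70 ≥ 70: provided.
Roommate 1 (pledges 0, payoff 153): pledging 30 → total 100, payoff 123. No gain.
Roommate 2 (pledges 70, payoff 83): dropping to 0 → total 0, payoff 0. No gain.
Roommate 3 (pledges 0, payoff 153): pledging 40 → total 110, payoff 113. No gain.
Roommate 4 (pledges 0, payoff 153): pledging 50 → total 120, payoff 103. No gain.
Roommate 5 (pledges 0, payoff 153): pledging 30 → total 100, payoff 123. No gain.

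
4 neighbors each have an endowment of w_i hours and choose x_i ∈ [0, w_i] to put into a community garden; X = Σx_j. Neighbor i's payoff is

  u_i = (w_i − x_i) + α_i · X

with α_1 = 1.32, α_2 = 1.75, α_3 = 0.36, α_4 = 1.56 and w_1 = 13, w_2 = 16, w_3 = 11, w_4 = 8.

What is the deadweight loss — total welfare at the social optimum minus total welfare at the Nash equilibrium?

43.89

∂u_i/∂x_i = α_i − 1, so neighbor i contributes w_i if α_i > 1, else 0.
α_i > 1 for i ∈ {1, 2, 4}; NE contributions (13, 16, 0, 8), X = 37.
W^NE = Σw_i − X^NE + (Σα_i)·X^NE = 48 + 3.99·37 = 195.63.
Planner: ∂(Σu_j)/∂x_i = Σα_j − 1 = 3.99 > 0, so everyone contributes w_i; X^SO = 48, W^SO = 48 + 3.99·48 = 239.52.
Deadweight loss = 43.89.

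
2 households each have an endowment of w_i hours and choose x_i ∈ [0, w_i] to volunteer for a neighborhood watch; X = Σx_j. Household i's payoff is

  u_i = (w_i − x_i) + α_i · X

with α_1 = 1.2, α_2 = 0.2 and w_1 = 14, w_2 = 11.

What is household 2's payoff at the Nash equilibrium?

∂u_i/∂x_i = α_i − 1, so household i contributes w_i if α_i > 1, else 0.
α_i > 1 for i ∈ {1}; NE contributions (14, 0), X = 14.
u_2 = (11 − 0) + 0.2·14 = 13.8.

13.8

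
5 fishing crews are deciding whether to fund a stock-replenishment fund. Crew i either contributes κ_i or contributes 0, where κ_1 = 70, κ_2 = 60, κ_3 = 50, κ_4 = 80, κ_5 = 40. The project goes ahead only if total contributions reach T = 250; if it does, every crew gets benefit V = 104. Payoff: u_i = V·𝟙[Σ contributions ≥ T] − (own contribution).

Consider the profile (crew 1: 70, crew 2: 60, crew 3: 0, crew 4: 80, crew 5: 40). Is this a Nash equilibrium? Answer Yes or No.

Total = 250 ≥ 250: provided.
Crew 1 (pledges 70, payoff 34): dropping to 0 → total 180, payoff 0. No gain.
Crew 2 (pledges 60, payoff 44): dropping to 0 → total 190, payoff 0. No gain.
Crew 3 (pledges 0, payoff 104): pledging 50 → total 300, payoff 54. No gain.
Crew 4 (pledges 80, payoff 24): dropping to 0 → total 170, payoff 0. No gain.
Crew 5 (pledges 40, payoff 64): dropping to 0 → total 210, payoff 0. No gain.

Yes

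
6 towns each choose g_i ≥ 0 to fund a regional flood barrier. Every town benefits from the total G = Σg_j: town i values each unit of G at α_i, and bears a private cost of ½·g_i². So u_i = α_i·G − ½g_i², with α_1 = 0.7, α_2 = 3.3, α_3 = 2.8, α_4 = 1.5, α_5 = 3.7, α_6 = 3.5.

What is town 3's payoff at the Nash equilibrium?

39.48

Town i's FOC: ∂u_i/∂g_i = α_i − g_i = 0, so g_i* = α_i.
NE contributions = (0.7, 3.3, 2.8, 1.5, 3.7, 3.5); G = 15.5.
u_3 = α_3·G − ½·(g_3)² = 2.8·15.5 − ½·2.8² = 39.48.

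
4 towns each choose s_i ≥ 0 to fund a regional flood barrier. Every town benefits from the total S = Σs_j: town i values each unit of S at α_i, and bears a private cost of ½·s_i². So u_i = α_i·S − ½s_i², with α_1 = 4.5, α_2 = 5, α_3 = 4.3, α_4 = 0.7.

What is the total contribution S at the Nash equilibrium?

14.5

Town i's FOC: ∂u_i/∂s_i = α_i − s_i = 0, so s_i* = α_i.
NE contributions = (4.5, 5, 4.3, 0.7); S = 14.5.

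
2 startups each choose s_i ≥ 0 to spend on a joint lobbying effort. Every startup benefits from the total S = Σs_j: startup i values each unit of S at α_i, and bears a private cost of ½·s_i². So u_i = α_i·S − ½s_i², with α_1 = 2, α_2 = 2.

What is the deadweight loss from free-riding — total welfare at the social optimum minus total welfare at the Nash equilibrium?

4

Startup i's FOC: ∂u_i/∂s_i = α_i − s_i = 0, so s_i* = α_i.
NE contributions = (2, 2); S = 4.
W^NE = (Σα)·S − ½Σα_i² = 4² − ½·8 = 12.
Planner sets s_i = Σα_j = 4 for every i, so S^SO = 2·4 = 8.
W^SO = (Σα)·S^SO − ½·2·(Σα)² = (2/2)·4² = 16.
Deadweight loss = W^SO − W^NE = 4.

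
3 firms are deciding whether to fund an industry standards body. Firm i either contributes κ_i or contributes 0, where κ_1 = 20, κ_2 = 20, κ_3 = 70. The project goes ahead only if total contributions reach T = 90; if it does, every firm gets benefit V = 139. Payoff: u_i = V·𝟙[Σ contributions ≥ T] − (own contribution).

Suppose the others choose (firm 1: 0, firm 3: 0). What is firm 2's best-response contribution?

Others' total = 0. Even contributing 20 gives 20 < 90: no benefit either way.
Best response: 0.

0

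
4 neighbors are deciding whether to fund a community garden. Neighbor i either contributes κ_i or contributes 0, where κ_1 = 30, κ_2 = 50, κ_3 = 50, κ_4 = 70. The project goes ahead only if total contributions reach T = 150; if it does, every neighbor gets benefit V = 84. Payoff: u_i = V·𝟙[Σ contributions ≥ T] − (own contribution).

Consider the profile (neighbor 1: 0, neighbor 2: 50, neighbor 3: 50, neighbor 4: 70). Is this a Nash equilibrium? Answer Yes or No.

Total = 170 ≥ 150: provided.
Neighbor 1 (pledges 0, payoff 84): pledging 30 → total 200, payoff 54. No gain.
Neighbor 2 (pledges 50, payoff 34): dropping to 0 → total 120, payoff 0. No gain.
Neighbor 3 (pledges 50, payoff 34): dropping to 0 → total 120, payoff 0. No gain.
Neighbor 4 (pledges 70, payoff 14): dropping to 0 → total 100, payoff 0. No gain.

Yes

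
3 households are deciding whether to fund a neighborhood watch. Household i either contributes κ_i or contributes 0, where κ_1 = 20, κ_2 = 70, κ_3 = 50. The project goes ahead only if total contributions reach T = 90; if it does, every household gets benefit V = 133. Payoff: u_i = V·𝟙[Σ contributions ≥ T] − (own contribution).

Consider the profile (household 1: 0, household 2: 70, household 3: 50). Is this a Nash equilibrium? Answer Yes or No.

Yes

Total = 120 ≥ 90: provided.
Household 1 (pledges 0, payoff 133): pledging 20 → total 140, payoff 113. No gain.
Household 2 (pledges 70, payoff 63): dropping to 0 → total 50, payoff 0. No gain.
Household 3 (pledges 50, payoff 83): dropping to 0 → total 70, payoff 0. No gain.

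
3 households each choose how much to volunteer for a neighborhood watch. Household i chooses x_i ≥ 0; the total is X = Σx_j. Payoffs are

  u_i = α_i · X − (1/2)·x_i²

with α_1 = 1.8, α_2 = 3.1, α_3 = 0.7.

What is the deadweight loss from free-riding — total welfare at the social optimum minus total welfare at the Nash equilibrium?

Household i's FOC: ∂u_i/∂x_i = α_i − x_i = 0, so x_i* = α_i.
NE contributions = (1.8, 3.1, 0.7); X = 5.6.
W^NE = (Σα)·X − ½Σα_i² = 5.6² − ½·13.34 = 24.69.
Planner sets x_i = Σα_j = 5.6 for every i, so X^SO = 3·5.6 = 16.8.
W^SO = (Σα)·X^SO − ½·3·(Σα)² = (3/2)·5.6² = 47.04.
Deadweight loss = W^SO − W^NE = 22.35.

22.35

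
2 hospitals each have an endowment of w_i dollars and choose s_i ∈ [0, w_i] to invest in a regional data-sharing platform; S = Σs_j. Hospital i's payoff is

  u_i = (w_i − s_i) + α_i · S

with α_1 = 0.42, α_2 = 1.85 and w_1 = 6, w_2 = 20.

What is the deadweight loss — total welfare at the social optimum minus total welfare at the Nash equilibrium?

7.62

∂u_i/∂s_i = α_i − 1, so hospital i contributes w_i if α_i > 1, else 0.
α_i > 1 for i ∈ {2}; NE contributions (0, 20), S = 20.
W^NE = Σw_i − S^NE + (Σα_i)·S^NE = 26 + 1.27·20 = 51.4.
Planner: ∂(Σu_j)/∂s_i = Σα_j − 1 = 1.27 > 0, so everyone contributes w_i; S^SO = 26, W^SO = 26 + 1.27·26 = 59.02.
Deadweight loss = 7.62.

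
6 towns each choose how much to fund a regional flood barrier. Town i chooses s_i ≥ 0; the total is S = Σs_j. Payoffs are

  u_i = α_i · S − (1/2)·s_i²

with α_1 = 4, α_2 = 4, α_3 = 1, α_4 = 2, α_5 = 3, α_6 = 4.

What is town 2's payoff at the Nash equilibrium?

Town i's FOC: ∂u_i/∂s_i = α_i − s_i = 0, so s_i* = α_i.
NE contributions = (4, 4, 1, 2, 3, 4); S = 18.
u_2 = α_2·S − ½·(s_2)² = 4·18 − ½·4² = 64.

64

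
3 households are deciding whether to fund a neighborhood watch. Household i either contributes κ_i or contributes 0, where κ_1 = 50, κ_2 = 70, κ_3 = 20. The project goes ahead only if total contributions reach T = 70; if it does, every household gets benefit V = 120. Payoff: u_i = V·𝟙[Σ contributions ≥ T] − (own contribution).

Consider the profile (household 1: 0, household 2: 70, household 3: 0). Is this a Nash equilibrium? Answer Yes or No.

Yes

Total = 70 ≥ 70: provided.
Household 1 (pledges 0, payoff 120): pledging 50 → total 120, payoff 70. No gain.
Household 2 (pledges 70, payoff 50): dropping to 0 → total 0, payoff 0. No gain.
Household 3 (pledges 0, payoff 120): pledging 20 → total 90, payoff 100. No gain.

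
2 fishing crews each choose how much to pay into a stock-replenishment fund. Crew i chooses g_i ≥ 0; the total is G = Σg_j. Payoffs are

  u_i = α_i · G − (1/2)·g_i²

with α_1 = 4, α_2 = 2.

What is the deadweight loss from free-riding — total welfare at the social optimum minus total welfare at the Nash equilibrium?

Crew i's FOC: ∂u_i/∂g_i = α_i − g_i = 0, so g_i* = α_i.
NE contributions = (4, 2); G = 6.
W^NE = (Σα)·G − ½Σα_i² = 6² − ½·20 = 26.
Planner sets g_i = Σα_j = 6 for every i, so G^SO = 2·6 = 12.
W^SO = (Σα)·G^SO − ½·2·(Σα)² = (2/2)·6² = 36.
Deadweight loss = W^SO − W^NE = 10.

10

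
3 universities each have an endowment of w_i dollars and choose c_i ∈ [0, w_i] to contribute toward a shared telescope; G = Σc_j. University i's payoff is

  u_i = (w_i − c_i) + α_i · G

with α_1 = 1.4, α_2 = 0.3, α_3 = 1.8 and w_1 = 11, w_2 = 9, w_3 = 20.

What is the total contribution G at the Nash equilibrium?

31

∂u_i/∂c_i = α_i − 1, so university i contributes w_i if α_i > 1, else 0.
α_i > 1 for i ∈ {1, 3}; NE contributions (11, 0, 20), G = 31.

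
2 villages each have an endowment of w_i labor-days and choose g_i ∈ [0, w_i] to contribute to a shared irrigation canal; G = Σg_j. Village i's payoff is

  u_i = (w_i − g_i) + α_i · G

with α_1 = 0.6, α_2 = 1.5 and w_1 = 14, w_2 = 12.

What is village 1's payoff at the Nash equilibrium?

∂u_i/∂g_i = α_i − 1, so village i contributes w_i if α_i > 1, else 0.
α_i > 1 for i ∈ {2}; NE contributions (0, 12), G = 12.
u_1 = (14 − 0) + 0.6·12 = 21.2.

21.2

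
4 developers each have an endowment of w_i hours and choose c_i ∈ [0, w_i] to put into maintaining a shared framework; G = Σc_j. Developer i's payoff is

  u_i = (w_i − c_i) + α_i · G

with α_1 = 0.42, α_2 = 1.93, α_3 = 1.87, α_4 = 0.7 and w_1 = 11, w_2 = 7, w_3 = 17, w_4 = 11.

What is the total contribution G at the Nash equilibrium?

∂u_i/∂c_i = α_i − 1, so developer i contributes w_i if α_i > 1, else 0.
α_i > 1 for i ∈ {2, 3}; NE contributions (0, 7, 17, 0), G = 24.

24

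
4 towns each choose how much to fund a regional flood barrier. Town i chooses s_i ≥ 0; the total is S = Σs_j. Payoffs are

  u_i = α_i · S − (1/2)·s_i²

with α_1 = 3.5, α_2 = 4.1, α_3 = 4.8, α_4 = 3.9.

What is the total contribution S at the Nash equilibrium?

Town i's FOC: ∂u_i/∂s_i = α_i − s_i = 0, so s_i* = α_i.
NE contributions = (3.5, 4.1, 4.8, 3.9); S = 16.3.

16.3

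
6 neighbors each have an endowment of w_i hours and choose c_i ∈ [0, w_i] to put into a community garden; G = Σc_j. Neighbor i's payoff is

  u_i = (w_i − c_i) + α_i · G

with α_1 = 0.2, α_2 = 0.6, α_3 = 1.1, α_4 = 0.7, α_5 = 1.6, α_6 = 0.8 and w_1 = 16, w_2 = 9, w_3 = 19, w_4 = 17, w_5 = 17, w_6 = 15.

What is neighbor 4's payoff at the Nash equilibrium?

∂u_i/∂c_i = α_i − 1, so neighbor i contributes w_i if α_i > 1, else 0.
α_i > 1 for i ∈ {3, 5}; NE contributions (0, 0, 19, 0, 17, 0), G = 36.
u_4 = (17 − 0) + 0.7·36 = 42.2.

42.2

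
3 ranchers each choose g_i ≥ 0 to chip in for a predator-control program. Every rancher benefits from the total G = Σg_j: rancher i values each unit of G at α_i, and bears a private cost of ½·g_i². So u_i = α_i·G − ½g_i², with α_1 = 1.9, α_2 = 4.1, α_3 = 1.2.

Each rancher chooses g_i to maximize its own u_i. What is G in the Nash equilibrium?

7.2

Rancher i's FOC: ∂u_i/∂g_i = α_i − g_i = 0, so g_i* = α_i.
NE contributions = (1.9, 4.1, 1.2); G = 7.2.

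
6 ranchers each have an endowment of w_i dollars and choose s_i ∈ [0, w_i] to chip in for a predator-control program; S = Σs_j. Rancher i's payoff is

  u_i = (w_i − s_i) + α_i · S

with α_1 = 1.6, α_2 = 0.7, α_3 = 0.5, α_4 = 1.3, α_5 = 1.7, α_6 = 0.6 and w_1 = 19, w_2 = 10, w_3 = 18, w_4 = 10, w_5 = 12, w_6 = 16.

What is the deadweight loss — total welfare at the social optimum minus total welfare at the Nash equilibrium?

∂u_i/∂s_i = α_i − 1, so rancher i contributes w_i if α_i > 1, else 0.
α_i > 1 for i ∈ {1, 4, 5}; NE contributions (19, 0, 0, 10, 12, 0), S = 41.
W^NE = Σw_i − S^NE + (Σα_i)·S^NE = 85 + 5.4·41 = 306.4.
Planner: ∂(Σu_j)/∂s_i = Σα_j − 1 = 5.4 > 0, so everyone contributes w_i; S^SO = 85, W^SO = 85 + 5.4·85 = 544.
Deadweight loss = 237.6.

237.6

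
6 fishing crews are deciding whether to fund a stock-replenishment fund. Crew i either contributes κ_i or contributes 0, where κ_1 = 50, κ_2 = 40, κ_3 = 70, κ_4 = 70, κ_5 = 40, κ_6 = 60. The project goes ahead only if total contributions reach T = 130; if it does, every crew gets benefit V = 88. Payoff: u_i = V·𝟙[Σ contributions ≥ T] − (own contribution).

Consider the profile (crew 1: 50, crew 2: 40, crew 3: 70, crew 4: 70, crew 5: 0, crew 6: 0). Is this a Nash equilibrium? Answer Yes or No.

No

Total = 230 ≥ 130: provided.
Crew 1 (pledges 50, payoff 38): dropping to 0 → total 180, payoff 88. Profitable deviation.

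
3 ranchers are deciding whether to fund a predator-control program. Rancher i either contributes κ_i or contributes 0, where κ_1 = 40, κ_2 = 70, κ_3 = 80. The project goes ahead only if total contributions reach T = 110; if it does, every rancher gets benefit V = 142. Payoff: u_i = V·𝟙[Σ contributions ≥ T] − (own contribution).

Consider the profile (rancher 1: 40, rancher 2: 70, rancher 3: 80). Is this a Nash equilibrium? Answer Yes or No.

Total = 190 ≥ 110: provided.
Rancher 1 (pledges 40, payoff 102): dropping to 0 → total 150, payoff 142. Profitable deviation.

No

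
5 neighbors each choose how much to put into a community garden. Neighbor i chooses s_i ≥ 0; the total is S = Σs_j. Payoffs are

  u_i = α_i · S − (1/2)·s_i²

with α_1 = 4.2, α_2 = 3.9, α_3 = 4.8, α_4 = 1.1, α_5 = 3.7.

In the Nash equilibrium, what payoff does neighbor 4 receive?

Neighbor i's FOC: ∂u_i/∂s_i = α_i − s_i = 0, so s_i* = α_i.
NE contributions = (4.2, 3.9, 4.8, 1.1, 3.7); S = 17.7.
u_4 = α_4·S − ½·(s_4)² = 1.1·17.7 − ½·1.1² = 18.865.

18.865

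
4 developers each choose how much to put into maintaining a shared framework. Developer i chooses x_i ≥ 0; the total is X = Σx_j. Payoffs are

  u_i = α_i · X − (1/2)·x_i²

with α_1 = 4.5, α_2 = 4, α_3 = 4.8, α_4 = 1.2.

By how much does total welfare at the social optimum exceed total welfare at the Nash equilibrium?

240.615

Developer i's FOC: ∂u_i/∂x_i = α_i − x_i = 0, so x_i* = α_i.
NE contributions = (4.5, 4, 4.8, 1.2); X = 14.5.
W^NE = (Σα)·X − ½Σα_i² = 14.5² − ½·60.73 = 179.885.
Planner sets x_i = Σα_j = 14.5 for every i, so X^SO = 4·14.5 = 58.
W^SO = (Σα)·X^SO − ½·4·(Σα)² = (4/2)·14.5² = 420.5.
Deadweight loss = W^SO − W^NE = 240.615.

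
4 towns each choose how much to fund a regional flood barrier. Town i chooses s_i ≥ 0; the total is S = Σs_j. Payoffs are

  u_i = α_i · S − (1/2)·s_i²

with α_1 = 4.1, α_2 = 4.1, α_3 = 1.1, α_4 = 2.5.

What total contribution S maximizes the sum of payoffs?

Planner FOC: ∂(Σu_j)/∂s_i = (Σα_j) − s_i = 0, so s_i^SO = Σα_j = 11.8 for every i; S^SO = 47.2.

47.2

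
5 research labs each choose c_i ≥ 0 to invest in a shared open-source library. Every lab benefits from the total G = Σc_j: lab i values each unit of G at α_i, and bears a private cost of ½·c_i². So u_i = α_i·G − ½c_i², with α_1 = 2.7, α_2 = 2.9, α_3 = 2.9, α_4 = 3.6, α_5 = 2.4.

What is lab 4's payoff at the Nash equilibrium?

45.72

Lab i's FOC: ∂u_i/∂c_i = α_i − c_i = 0, so c_i* = α_i.
NE contributions = (2.7, 2.9, 2.9, 3.6, 2.4); G = 14.5.
u_4 = α_4·G − ½·(c_4)² = 3.6·14.5 − ½·3.6² = 45.72.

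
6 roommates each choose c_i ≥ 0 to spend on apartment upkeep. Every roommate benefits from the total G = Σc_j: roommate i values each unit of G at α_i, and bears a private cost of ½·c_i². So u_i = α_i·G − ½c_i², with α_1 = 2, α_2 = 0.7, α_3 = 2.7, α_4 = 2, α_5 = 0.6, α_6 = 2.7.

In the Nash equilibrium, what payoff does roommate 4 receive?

Roommate i's FOC: ∂u_i/∂c_i = α_i − c_i = 0, so c_i* = α_i.
NE contributions = (2, 0.7, 2.7, 2, 0.6, 2.7); G = 10.7.
u_4 = α_4·G − ½·(c_4)² = 2·10.7 − ½·2² = 19.4.

19.4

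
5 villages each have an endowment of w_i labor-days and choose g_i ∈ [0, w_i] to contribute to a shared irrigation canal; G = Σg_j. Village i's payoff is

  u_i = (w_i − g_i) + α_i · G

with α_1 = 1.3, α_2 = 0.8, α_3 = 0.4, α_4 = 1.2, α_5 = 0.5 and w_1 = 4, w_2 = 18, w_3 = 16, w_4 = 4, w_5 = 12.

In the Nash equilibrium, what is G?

8

∂u_i/∂g_i = α_i − 1, so village i contributes w_i if α_i > 1, else 0.
α_i > 1 for i ∈ {1, 4}; NE contributions (4, 0, 0, 4, 0), G = 8.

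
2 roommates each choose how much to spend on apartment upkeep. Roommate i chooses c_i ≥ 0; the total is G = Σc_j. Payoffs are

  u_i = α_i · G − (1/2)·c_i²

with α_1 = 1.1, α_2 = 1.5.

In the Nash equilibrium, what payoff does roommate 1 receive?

2.255

Roommate i's FOC: ∂u_i/∂c_i = α_i − c_i = 0, so c_i* = α_i.
NE contributions = (1.1, 1.5); G = 2.6.
u_1 = α_1·G − ½·(c_1)² = 1.1·2.6 − ½·1.1² = 2.255.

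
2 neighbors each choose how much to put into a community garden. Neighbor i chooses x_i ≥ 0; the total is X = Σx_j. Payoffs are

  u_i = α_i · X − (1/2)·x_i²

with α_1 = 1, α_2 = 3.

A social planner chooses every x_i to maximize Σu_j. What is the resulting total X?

Planner FOC: ∂(Σu_j)/∂x_i = (Σα_j) − x_i = 0, so x_i^SO = Σα_j = 4 for every i; X^SO = 8.

8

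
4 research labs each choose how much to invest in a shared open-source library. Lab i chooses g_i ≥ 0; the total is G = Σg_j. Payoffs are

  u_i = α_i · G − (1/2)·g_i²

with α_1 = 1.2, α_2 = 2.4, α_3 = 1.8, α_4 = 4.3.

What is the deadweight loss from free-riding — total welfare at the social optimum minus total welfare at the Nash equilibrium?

Lab i's FOC: ∂u_i/∂g_i = α_i − g_i = 0, so g_i* = α_i.
NE contributions = (1.2, 2.4, 1.8, 4.3); G = 9.7.
W^NE = (Σα)·G − ½Σα_i² = 9.7² − ½·28.93 = 79.625.
Planner sets g_i = Σα_j = 9.7 for every i, so G^SO = 4·9.7 = 38.8.
W^SO = (Σα)·G^SO − ½·4·(Σα)² = (4/2)·9.7² = 188.18.
Deadweight loss = W^SO − W^NE = 108.555.

108.555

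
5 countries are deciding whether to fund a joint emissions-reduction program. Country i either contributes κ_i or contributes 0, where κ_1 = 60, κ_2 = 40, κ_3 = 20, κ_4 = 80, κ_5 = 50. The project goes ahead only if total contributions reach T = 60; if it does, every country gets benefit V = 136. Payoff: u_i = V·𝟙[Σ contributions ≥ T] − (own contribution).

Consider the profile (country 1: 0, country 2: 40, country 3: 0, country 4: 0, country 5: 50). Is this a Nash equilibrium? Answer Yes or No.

Yes

Total = 90 ≥ 60: provided.
Country 1 (pledges 0, payoff 136): pledging 60 → total 150, payoff 76. No gain.
Country 2 (pledges 40, payoff 96): dropping to 0 → total 50, payoff 0. No gain.
Country 3 (pledges 0, payoff 136): pledging 20 → total 110, payoff 116. No gain.
Country 4 (pledges 0, payoff 136): pledging 80 → total 170, payoff 56. No gain.
Country 5 (pledges 50, payoff 86): dropping to 0 → total 40, payoff 0. No gain.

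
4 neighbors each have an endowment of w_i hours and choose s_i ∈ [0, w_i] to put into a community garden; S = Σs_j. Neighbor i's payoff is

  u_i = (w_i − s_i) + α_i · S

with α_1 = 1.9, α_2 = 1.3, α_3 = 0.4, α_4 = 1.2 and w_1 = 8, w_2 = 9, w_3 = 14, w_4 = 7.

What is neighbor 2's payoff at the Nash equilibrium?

∂u_i/∂s_i = α_i − 1, so neighbor i contributes w_i if α_i > 1, else 0.
α_i > 1 for i ∈ {1, 2, 4}; NE contributions (8, 9, 0, 7), S = 24.
u_2 = (9 − 9) + 1.3·24 = 31.2.

31.2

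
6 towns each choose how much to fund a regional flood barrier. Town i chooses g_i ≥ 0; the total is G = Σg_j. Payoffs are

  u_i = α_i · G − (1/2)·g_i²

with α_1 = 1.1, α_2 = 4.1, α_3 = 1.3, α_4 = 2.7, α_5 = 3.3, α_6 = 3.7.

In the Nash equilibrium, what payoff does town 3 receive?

Town i's FOC: ∂u_i/∂g_i = α_i − g_i = 0, so g_i* = α_i.
NE contributions = (1.1, 4.1, 1.3, 2.7, 3.3, 3.7); G = 16.2.
u_3 = α_3·G − ½·(g_3)² = 1.3·16.2 − ½·1.3² = 20.215.

20.215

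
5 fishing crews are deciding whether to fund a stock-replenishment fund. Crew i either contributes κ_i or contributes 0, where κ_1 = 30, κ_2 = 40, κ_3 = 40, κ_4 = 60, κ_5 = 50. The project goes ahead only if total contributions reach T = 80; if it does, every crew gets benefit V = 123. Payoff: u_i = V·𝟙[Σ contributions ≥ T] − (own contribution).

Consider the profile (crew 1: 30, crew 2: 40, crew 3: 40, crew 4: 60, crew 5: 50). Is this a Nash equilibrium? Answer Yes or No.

Total = 220 ≥ 80: provided.
Crew 1 (pledges 30, payoff 93): dropping to 0 → total 190, payoff 123. Profitable deviation.

No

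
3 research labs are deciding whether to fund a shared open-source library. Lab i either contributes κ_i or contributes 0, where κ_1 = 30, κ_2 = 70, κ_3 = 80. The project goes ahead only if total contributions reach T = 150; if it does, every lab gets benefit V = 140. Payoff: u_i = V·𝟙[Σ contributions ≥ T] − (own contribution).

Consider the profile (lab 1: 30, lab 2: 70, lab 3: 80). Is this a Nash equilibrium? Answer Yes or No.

Total = 180 ≥ 150: provided.
Lab 1 (pledges 30, payoff 110): dropping to 0 → total 150, payoff 140. Profitable deviation.

No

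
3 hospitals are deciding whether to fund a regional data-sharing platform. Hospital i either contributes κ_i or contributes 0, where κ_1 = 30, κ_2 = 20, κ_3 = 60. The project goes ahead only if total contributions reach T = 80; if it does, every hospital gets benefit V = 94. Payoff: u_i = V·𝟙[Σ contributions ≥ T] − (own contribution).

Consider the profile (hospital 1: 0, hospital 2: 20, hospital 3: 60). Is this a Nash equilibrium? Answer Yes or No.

Total = 80 ≥ 80: provided.
Hospital 1 (pledges 0, payoff 94): pledging 30 → total 110, payoff 64. No gain.
Hospital 2 (pledges 20, payoff 74): dropping to 0 → total 60, payoff 0. No gain.
Hospital 3 (pledges 60, payoff 34): dropping to 0 → total 20, payoff 0. No gain.

Yes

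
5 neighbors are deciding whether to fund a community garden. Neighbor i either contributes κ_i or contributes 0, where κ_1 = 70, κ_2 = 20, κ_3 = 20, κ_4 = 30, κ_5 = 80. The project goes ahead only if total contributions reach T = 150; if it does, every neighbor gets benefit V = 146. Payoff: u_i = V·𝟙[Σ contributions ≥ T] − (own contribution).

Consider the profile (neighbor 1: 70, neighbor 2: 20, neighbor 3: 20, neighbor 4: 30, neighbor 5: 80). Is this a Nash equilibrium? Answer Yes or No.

Total = 220 ≥ 150: provided.
Neighbor 1 (pledges 70, payoff 76): dropping to 0 → total 150, payoff 146. Profitable deviation.

No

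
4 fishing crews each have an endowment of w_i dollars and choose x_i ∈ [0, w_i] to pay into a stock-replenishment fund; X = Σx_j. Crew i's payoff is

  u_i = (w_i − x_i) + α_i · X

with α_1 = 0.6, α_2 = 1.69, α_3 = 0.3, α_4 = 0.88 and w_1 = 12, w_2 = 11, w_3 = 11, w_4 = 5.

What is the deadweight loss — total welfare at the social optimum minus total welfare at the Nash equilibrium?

∂u_i/∂x_i = α_i − 1, so crew i contributes w_i if α_i > 1, else 0.
α_i > 1 for i ∈ {2}; NE contributions (0, 11, 0, 0), X = 11.
W^NE = Σw_i − X^NE + (Σα_i)·X^NE = 39 + 2.47·11 = 66.17.
Planner: ∂(Σu_j)/∂x_i = Σα_j − 1 = 2.47 > 0, so everyone contributes w_i; X^SO = 39, W^SO = 39 + 2.47·39 = 135.33.
Deadweight loss = 69.16.

69.16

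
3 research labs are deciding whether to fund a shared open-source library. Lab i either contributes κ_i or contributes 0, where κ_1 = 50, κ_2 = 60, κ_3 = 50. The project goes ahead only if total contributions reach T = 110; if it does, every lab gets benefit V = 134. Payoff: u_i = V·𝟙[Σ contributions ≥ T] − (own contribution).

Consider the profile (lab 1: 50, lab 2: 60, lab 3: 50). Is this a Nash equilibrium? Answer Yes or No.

Total = 160 ≥ 110: provided.
Lab 1 (pledges 50, payoff 84): dropping to 0 → total 110, payoff 134. Profitable deviation.

No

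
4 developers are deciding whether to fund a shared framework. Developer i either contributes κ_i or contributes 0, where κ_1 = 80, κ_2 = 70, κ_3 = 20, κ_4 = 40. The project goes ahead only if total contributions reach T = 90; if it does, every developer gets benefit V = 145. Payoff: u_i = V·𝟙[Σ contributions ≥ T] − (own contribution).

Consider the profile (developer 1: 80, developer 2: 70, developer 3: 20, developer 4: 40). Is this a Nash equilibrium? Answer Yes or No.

Total = 210 ≥ 90: provided.
Developer 1 (pledges 80, payoff 65): dropping to 0 → total 130, payoff 145. Profitable deviation.

No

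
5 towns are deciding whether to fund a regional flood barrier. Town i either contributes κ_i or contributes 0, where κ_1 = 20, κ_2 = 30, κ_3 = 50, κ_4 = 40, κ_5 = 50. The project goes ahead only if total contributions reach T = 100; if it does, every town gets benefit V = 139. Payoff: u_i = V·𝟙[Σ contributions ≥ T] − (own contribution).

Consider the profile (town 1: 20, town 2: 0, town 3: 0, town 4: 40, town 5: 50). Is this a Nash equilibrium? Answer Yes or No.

Yes

Total = 110 ≥ 100: provided.
Town 1 (pledges 20, payoff 119): dropping to 0 → total 90, payoff 0. No gain.
Town 2 (pledges 0, payoff 139): pledging 30 → total 140, payoff 109. No gain.
Town 3 (pledges 0, payoff 139): pledging 50 → total 160, payoff 89. No gain.
Town 4 (pledges 40, payoff 99): dropping to 0 → total 70, payoff 0. No gain.
Town 5 (pledges 50, payoff 89): dropping to 0 → total 60, payoff 0. No gain.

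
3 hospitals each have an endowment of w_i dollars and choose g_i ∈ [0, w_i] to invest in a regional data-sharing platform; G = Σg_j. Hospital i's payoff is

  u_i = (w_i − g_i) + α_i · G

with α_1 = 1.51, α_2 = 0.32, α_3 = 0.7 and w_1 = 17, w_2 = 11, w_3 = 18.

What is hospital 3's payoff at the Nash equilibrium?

∂u_i/∂g_i = α_i − 1, so hospital i contributes w_i if α_i > 1, else 0.
α_i > 1 for i ∈ {1}; NE contributions (17, 0, 0), G = 17.
u_3 = (18 − 0) + 0.7·17 = 29.9.

29.9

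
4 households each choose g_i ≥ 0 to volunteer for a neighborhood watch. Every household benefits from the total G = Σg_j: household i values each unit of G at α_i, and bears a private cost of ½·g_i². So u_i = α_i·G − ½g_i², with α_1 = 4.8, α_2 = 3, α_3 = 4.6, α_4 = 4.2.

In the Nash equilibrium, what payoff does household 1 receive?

68.16

Household i's FOC: ∂u_i/∂g_i = α_i − g_i = 0, so g_i* = α_i.
NE contributions = (4.8, 3, 4.6, 4.2); G = 16.6.
u_1 = α_1·G − ½·(g_1)² = 4.8·16.6 − ½·4.8² = 68.16.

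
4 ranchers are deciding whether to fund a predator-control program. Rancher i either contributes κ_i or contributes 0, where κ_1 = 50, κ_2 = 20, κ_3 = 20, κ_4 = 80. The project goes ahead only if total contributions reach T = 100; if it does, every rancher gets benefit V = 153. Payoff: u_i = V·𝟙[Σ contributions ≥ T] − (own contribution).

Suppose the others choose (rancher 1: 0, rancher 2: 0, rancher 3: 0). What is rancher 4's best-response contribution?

0

Others' total = 0. Even contributing 80 gives 80 < 100: no benefit either way.
Best response: 0.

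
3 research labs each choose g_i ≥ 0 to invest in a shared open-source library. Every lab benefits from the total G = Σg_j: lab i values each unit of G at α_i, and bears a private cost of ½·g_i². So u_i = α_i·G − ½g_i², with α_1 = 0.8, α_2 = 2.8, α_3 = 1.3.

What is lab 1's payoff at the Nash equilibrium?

3.6

Lab i's FOC: ∂u_i/∂g_i = α_i − g_i = 0, so g_i* = α_i.
NE contributions = (0.8, 2.8, 1.3); G = 4.9.
u_1 = α_1·G − ½·(g_1)² = 0.8·4.9 − ½·0.8² = 3.6.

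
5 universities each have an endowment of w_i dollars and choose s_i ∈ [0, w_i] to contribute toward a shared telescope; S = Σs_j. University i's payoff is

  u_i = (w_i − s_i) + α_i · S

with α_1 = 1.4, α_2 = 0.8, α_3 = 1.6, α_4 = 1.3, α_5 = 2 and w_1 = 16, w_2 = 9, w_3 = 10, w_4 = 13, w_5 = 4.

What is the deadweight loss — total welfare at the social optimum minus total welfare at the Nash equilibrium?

54.9

∂u_i/∂s_i = α_i − 1, so university i contributes w_i if α_i > 1, else 0.
α_i > 1 for i ∈ {1, 3, 4, 5}; NE contributions (16, 0, 10, 13, 4), S = 43.
W^NE = Σw_i − S^NE + (Σα_i)·S^NE = 52 + 6.1·43 = 314.3.
Planner: ∂(Σu_j)/∂s_i = Σα_j − 1 = 6.1 > 0, so everyone contributes w_i; S^SO = 52, W^SO = 52 + 6.1·52 = 369.2.
Deadweight loss = 54.9.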